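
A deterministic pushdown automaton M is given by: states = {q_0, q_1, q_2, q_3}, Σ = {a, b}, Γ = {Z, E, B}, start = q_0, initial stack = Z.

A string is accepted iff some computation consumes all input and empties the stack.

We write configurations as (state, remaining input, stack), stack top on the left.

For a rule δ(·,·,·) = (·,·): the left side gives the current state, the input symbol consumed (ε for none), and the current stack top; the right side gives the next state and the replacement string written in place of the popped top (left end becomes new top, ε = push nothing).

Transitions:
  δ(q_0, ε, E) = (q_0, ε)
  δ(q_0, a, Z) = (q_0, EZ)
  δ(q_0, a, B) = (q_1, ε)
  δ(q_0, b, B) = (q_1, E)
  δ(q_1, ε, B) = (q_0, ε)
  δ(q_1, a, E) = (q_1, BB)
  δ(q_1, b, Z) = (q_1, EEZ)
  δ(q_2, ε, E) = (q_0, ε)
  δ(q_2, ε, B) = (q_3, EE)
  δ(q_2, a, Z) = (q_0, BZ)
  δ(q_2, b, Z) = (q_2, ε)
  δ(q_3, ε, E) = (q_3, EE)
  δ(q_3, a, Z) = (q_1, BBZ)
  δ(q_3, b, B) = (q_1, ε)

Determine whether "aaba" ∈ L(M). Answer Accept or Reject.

Reject

(q_0, aaba, Z)
  read a, top Z: go to q_0, push EZ → (q_0, aba, EZ)
  ε-move, top E: go to q_0, push ε → (q_0, aba, Z)
  read a, top Z: go to q_0, push EZ → (q_0, ba, EZ)
  ε-move, top E: go to q_0, push ε → (q_0, ba, Z)
No transition applies at (q_0, ba, Z); input not fully consumed.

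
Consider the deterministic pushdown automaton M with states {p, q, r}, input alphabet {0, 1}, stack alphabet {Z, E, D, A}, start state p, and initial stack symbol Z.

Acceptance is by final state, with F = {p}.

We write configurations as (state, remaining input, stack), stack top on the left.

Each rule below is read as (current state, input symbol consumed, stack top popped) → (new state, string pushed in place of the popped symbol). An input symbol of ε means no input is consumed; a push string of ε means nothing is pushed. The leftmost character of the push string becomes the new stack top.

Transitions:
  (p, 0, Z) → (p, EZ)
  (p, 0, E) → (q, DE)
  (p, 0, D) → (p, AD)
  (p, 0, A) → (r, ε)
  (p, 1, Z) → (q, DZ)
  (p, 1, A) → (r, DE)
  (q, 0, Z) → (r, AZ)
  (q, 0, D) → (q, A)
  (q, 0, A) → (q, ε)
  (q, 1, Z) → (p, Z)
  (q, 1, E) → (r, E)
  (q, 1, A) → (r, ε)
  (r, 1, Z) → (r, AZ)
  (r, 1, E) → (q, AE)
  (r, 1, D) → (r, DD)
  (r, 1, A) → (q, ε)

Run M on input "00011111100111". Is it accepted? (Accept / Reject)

(p, 00011111100111, Z)
  read 0, top Z: go to p, push EZ → (p, 0011111100111, EZ)
  read 0, top E: go to q, push DE → (q, 011111100111, DEZ)
  read 0, top D: go to q, push A → (q, 11111100111, AEZ)
  read 1, top A: go to r, push ε → (r, 1111100111, EZ)
  read 1, top E: go to q, push AE → (q, 111100111, AEZ)
  read 1, top A: go to r, push ε → (r, 11100111, EZ)
  read 1, top E: go to q, push AE → (q, 1100111, AEZ)
  read 1, top A: go to r, push ε → (r, 100111, EZ)
  read 1, top E: go to q, push AE → (q, 00111, AEZ)
  read 0, top A: go to q, push ε → (q, 0111, EZ)
No transition applies at (q, 0111, EZ); input not fully consumed.

Reject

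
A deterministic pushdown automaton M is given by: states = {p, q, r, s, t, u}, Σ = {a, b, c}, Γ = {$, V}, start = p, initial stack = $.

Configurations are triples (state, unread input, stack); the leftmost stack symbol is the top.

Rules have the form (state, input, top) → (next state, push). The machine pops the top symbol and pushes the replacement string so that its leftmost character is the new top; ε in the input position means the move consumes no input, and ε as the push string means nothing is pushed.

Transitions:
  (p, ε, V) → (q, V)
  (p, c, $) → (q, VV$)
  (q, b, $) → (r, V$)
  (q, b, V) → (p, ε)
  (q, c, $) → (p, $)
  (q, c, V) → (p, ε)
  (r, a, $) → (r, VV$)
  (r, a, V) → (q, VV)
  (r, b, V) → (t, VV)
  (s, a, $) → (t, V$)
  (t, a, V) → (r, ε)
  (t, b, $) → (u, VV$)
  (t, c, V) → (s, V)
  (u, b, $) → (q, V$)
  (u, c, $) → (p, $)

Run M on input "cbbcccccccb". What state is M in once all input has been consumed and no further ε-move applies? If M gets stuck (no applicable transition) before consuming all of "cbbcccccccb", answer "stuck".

(p, cbbcccccccb, $)
  read c, top $: go to q, push VV$ → (q, bbcccccccb, VV$)
  read b, top V: go to p, push ε → (p, bcccccccb, V$)
  ε-move, top V: go to q, push V → (q, bcccccccb, V$)
  read b, top V: go to p, push ε → (p, cccccccb, $)
  read c, top $: go to q, push VV$ → (q, ccccccb, VV$)
  read c, top V: go to p, push ε → (p, cccccb, V$)
  ε-move, top V: go to q, push V → (q, cccccb, V$)
  read c, top V: go to p, push ε → (p, ccccb, $)
  read c, top $: go to q, push VV$ → (q, cccb, VV$)
  read c, top V: go to p, push ε → (p, ccb, V$)
  ε-move, top V: go to q, push V → (q, ccb, V$)
  read c, top V: go to p, push ε → (p, cb, $)
  read c, top $: go to q, push VV$ → (q, b, VV$)
  read b, top V: go to p, push ε → (p, ε, V$)
  ε-move, top V: go to q, push V → (q, ε, V$)
All input consumed; M is in state q.

q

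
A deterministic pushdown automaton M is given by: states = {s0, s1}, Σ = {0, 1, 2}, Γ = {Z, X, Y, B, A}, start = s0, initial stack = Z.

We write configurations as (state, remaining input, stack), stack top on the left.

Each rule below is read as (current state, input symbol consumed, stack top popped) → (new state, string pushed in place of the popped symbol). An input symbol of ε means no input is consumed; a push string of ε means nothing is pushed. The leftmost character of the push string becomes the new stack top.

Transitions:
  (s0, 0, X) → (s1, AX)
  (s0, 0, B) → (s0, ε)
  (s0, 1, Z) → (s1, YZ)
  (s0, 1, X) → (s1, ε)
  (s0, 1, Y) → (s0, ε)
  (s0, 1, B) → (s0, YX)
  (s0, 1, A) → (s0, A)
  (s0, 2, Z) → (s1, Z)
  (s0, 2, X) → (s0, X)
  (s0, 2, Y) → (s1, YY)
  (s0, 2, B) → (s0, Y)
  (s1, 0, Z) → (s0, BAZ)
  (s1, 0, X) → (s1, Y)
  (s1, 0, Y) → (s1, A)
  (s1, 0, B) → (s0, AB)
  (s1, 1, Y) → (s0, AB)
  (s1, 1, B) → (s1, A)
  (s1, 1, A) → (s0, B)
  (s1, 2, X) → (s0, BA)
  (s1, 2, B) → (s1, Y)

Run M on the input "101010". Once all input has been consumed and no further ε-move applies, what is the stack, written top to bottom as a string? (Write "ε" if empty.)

(s0, 101010, Z)
  read 1, top Z: go to s1, push YZ → (s1, 01010, YZ)
  read 0, top Y: go to s1, push A → (s1, 1010, AZ)
  read 1, top A: go to s0, push B → (s0, 010, BZ)
  read 0, top B: go to s0, push ε → (s0, 10, Z)
  read 1, top Z: go to s1, push YZ → (s1, 0, YZ)
  read 0, top Y: go to s1, push A → (s1, ε, AZ)
All input consumed in state s1 with stack AZ.

AZ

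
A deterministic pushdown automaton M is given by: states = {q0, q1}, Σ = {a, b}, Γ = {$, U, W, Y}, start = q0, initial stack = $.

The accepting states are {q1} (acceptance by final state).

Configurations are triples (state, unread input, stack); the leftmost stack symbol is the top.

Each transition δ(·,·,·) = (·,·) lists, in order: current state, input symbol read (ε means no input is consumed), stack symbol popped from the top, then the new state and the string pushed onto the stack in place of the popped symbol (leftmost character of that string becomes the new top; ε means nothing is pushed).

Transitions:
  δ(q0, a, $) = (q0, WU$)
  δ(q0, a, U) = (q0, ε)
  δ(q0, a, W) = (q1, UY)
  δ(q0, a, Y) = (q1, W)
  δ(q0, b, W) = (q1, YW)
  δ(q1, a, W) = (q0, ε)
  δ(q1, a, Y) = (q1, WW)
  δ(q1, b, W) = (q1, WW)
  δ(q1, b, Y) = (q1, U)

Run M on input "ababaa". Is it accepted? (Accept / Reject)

Accept

(q0, ababaa, $)
  read a, top $: go to q0, push WU$ → (q0, babaa, WU$)
  read b, top W: go to q1, push YW → (q1, abaa, YWU$)
  read a, top Y: go to q1, push WW → (q1, baa, WWWU$)
  read b, top W: go to q1, push WW → (q1, aa, WWWWU$)
  read a, top W: go to q0, push ε → (q0, a, WWWU$)
  read a, top W: go to q1, push UY → (q1, ε, UYWWU$)
All input consumed; state q1 ∈ F.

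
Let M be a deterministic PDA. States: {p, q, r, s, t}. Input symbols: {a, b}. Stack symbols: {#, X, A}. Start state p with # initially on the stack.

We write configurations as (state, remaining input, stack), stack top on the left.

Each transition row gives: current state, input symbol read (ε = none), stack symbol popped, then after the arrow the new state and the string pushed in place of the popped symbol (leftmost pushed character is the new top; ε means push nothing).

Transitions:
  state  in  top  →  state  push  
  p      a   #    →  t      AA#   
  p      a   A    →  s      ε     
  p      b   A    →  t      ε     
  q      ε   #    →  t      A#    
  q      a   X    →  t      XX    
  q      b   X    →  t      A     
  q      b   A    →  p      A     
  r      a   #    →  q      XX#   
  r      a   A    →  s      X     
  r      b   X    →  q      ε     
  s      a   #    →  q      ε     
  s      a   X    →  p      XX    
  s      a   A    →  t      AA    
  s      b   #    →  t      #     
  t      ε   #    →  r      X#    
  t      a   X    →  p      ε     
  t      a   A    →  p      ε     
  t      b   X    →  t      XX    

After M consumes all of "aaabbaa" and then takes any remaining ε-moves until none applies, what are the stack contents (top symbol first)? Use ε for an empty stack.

(p, aaabbaa, #) ⊢ (t, aabbaa, AA#) ⊢ (p, abbaa, A#) ⊢ (s, bbaa, #) ⊢ (t, baa, #) ⊢ (r, baa, X#) ⊢ (q, aa, #) ⊢ (t, aa, A#) ⊢ (p, a, #) ⊢ (t, ε, AA#)
All input consumed in state t with stack AA#.

AA#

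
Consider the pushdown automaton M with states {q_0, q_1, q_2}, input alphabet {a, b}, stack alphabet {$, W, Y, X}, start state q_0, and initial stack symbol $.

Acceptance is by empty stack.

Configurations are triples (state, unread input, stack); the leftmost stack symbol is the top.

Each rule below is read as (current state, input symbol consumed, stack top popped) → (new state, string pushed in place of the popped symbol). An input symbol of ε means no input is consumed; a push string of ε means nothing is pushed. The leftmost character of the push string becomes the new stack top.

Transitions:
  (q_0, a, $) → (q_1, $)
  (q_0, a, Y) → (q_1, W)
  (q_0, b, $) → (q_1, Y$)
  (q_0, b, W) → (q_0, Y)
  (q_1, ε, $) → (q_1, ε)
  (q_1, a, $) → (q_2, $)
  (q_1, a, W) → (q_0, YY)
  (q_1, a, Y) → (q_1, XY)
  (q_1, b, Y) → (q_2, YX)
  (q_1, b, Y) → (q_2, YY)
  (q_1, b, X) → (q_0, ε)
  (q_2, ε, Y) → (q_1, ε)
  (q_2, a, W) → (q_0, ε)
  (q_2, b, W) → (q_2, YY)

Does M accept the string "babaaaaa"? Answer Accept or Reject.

No computation consumes all input and empties the stack.

Reject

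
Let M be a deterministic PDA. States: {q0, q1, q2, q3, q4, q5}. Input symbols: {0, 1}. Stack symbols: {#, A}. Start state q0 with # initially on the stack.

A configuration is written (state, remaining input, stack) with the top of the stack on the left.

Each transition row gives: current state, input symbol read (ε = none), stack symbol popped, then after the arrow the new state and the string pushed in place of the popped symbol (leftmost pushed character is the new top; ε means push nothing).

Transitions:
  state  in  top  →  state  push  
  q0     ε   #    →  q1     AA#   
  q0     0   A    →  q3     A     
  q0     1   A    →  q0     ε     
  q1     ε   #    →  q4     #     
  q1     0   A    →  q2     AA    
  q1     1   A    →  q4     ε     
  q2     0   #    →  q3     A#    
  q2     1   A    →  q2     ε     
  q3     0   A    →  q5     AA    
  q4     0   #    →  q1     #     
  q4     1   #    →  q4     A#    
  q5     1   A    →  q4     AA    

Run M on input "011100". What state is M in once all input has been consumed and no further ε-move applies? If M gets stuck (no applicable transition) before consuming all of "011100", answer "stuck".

q5

(q0, 011100, #) ⊢ (q1, 011100, AA#) ⊢ (q2, 11100, AAA#) ⊢ (q2, 1100, AA#) ⊢ (q2, 100, A#) ⊢ (q2, 00, #) ⊢ (q3, 0, A#) ⊢ (q5, ε, AA#)
All input consumed; M is in state q5.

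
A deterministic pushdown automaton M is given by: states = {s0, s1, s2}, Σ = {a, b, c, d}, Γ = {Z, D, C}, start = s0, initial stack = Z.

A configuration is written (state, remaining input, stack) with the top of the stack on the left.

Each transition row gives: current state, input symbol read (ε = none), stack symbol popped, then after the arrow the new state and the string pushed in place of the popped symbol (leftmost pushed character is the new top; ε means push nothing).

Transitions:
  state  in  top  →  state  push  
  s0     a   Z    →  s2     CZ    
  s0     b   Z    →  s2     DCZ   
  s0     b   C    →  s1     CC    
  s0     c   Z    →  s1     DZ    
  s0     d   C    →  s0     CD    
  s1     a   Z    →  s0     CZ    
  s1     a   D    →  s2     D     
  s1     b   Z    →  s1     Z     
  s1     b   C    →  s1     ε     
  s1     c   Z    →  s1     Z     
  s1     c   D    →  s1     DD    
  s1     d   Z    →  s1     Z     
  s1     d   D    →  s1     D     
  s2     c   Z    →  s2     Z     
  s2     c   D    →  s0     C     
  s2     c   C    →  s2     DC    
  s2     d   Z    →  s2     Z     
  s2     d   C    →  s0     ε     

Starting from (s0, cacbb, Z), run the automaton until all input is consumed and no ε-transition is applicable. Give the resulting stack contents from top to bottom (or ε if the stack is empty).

(s0, cacbb, Z) ⊢ (s1, acbb, DZ) ⊢ (s2, cbb, DZ) ⊢ (s0, bb, CZ) ⊢ (s1, b, CCZ) ⊢ (s1, ε, CZ)
All input consumed in state s1 with stack CZ.

CZ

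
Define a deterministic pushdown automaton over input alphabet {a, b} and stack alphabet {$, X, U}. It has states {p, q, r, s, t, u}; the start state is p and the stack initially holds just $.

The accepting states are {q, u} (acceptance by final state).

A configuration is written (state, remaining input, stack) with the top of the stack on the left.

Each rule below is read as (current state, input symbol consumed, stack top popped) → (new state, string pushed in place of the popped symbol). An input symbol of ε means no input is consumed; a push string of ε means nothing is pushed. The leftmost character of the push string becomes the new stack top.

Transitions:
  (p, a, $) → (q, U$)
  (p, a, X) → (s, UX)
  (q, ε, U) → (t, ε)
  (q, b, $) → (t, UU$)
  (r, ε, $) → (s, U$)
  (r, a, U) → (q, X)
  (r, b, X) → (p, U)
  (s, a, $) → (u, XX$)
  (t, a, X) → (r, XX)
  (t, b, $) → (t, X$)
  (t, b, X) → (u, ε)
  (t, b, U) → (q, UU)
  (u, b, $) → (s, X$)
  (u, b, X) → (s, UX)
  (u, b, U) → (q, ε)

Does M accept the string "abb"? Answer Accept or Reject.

(p, abb, $) ⊢ (q, bb, U$) ⊢ (t, bb, $) ⊢ (t, b, X$) ⊢ (u, ε, $)
All input consumed; state u ∈ F.

Accept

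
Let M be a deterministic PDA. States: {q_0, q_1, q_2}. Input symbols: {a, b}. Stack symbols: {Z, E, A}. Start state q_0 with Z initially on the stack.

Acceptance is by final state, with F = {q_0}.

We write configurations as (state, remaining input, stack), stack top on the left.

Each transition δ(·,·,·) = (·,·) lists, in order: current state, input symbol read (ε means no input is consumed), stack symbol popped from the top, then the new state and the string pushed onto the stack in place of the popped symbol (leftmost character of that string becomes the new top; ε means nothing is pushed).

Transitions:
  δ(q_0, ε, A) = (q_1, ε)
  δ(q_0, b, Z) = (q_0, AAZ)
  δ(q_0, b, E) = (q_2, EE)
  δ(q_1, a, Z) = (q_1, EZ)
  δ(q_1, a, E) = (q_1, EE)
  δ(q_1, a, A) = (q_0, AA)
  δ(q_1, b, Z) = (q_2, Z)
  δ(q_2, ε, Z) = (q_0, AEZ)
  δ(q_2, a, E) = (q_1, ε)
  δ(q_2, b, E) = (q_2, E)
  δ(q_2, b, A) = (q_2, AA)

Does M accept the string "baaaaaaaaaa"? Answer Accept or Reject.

(q_0, baaaaaaaaaa, Z)
  read b, top Z: go to q_0, push AAZ → (q_0, aaaaaaaaaa, AAZ)
  ε-move, top A: go to q_1, push ε → (q_1, aaaaaaaaaa, AZ)
  read a, top A: go to q_0, push AA → (q_0, aaaaaaaaa, AAZ)
  ε-move, top A: go to q_1, push ε → (q_1, aaaaaaaaa, AZ)
  read a, top A: go to q_0, push AA → (q_0, aaaaaaaa, AAZ)
  ε-move, top A: go to q_1, push ε → (q_1, aaaaaaaa, AZ)
  read a, top A: go to q_0, push AA → (q_0, aaaaaaa, AAZ)
  ε-move, top A: go to q_1, push ε → (q_1, aaaaaaa, AZ)
  read a, top A: go to q_0, push AA → (q_0, aaaaaa, AAZ)
  ε-move, top A: go to q_1, push ε → (q_1, aaaaaa, AZ)
  read a, top A: go to q_0, push AA → (q_0, aaaaa, AAZ)
  ε-move, top A: go to q_1, push ε → (q_1, aaaaa, AZ)
  read a, top A: go to q_0, push AA → (q_0, aaaa, AAZ)
  ε-move, top A: go to q_1, push ε → (q_1, aaaa, AZ)
  read a, top A: go to q_0, push AA → (q_0, aaa, AAZ)
  ε-move, top A: go to q_1, push ε → (q_1, aaa, AZ)
  read a, top A: go to q_0, push AA → (q_0, aa, AAZ)
  ε-move, top A: go to q_1, push ε → (q_1, aa, AZ)
  read a, top A: go to q_0, push AA → (q_0, a, AAZ)
  ε-move, top A: go to q_1, push ε → (q_1, a, AZ)
  read a, top A: go to q_0, push AA → (q_0, ε, AAZ)
All input consumed; state q_0 ∈ F.

Accept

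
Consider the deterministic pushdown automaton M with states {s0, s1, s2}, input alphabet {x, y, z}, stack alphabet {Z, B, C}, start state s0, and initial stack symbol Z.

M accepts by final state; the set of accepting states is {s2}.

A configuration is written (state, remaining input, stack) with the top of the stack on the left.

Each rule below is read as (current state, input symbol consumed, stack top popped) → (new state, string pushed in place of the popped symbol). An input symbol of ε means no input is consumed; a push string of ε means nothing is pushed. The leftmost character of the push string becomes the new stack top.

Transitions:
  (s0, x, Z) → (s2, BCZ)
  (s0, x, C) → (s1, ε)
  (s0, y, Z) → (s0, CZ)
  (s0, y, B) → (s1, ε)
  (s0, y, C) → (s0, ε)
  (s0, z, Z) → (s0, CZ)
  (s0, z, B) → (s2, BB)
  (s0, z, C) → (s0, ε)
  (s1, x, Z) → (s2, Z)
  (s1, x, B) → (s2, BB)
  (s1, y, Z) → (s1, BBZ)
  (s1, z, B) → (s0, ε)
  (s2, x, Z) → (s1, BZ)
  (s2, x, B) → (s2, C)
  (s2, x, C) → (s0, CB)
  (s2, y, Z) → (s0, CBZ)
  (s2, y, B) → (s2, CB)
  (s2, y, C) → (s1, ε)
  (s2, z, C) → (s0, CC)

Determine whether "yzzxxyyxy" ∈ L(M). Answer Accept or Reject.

Reject

(s0, yzzxxyyxy, Z) ⊢ (s0, zzxxyyxy, CZ) ⊢ (s0, zxxyyxy, Z) ⊢ (s0, xxyyxy, CZ) ⊢ (s1, xyyxy, Z) ⊢ (s2, yyxy, Z) ⊢ (s0, yxy, CBZ) ⊢ (s0, xy, BZ)
No transition applies at (s0, xy, BZ); input not fully consumed.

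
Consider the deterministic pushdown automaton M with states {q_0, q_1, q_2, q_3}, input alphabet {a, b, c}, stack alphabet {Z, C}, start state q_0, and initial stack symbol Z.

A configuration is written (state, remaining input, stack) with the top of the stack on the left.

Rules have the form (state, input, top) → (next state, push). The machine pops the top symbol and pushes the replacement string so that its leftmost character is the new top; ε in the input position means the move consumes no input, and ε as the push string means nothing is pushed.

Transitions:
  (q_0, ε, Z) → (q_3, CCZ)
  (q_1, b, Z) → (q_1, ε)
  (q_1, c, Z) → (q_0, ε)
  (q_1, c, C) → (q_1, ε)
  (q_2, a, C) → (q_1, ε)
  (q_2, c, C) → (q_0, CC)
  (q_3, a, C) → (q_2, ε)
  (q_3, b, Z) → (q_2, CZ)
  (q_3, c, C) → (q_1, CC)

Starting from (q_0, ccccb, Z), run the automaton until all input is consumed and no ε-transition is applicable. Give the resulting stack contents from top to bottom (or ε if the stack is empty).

(q_0, ccccb, Z)
  ε-move, top Z: go to q_3, push CCZ → (q_3, ccccb, CCZ)
  read c, top C: go to q_1, push CC → (q_1, cccb, CCCZ)
  read c, top C: go to q_1, push ε → (q_1, ccb, CCZ)
  read c, top C: go to q_1, push ε → (q_1, cb, CZ)
  read c, top C: go to q_1, push ε → (q_1, b, Z)
  read b, top Z: go to q_1, push ε → (q_1, ε, ε)
All input consumed in state q_1 with stack ε.

ε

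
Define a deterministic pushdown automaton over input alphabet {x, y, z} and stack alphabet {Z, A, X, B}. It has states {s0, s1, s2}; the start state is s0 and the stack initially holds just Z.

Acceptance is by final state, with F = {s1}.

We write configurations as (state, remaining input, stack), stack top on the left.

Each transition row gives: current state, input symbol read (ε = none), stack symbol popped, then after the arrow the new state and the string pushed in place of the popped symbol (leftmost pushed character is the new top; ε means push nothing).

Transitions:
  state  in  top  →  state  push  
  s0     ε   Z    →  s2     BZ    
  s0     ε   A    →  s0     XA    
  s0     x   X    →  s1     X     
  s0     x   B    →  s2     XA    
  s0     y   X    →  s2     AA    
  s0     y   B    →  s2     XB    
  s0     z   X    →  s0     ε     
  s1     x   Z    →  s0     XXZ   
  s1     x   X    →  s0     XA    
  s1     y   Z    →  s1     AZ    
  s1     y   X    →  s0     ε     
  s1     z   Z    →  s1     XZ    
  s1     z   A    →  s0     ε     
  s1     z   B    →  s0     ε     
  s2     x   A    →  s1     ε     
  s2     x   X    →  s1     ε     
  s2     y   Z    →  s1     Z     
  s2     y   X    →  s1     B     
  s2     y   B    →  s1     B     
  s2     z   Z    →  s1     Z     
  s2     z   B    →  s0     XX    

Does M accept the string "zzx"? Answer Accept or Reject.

(s0, zzx, Z)
  ε-move, top Z: go to s2, push BZ → (s2, zzx, BZ)
  read z, top B: go to s0, push XX → (s0, zx, XXZ)
  read z, top X: go to s0, push ε → (s0, x, XZ)
  read x, top X: go to s1, push X → (s1, ε, XZ)
All input consumed; state s1 ∈ F.

Accept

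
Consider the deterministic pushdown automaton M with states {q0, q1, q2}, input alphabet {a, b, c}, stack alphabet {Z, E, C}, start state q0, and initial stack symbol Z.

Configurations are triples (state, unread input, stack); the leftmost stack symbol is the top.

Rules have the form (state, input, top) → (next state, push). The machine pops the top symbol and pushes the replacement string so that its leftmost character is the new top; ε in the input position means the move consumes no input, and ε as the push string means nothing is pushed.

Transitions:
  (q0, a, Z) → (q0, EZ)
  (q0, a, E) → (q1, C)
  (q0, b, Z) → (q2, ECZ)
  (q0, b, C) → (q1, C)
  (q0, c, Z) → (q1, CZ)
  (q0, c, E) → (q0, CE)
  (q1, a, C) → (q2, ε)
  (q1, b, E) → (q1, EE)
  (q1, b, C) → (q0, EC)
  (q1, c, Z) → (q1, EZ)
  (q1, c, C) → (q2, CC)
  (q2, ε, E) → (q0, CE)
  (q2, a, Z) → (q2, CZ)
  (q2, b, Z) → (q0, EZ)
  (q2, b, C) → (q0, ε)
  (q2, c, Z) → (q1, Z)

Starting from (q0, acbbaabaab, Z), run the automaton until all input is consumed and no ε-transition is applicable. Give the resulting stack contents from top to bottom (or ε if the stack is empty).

EZ

(q0, acbbaabaab, Z) ⊢ (q0, cbbaabaab, EZ) ⊢ (q0, bbaabaab, CEZ) ⊢ (q1, baabaab, CEZ) ⊢ (q0, aabaab, ECEZ) ⊢ (q1, abaab, CCEZ) ⊢ (q2, baab, CEZ) ⊢ (q0, aab, EZ) ⊢ (q1, ab, CZ) ⊢ (q2, b, Z) ⊢ (q0, ε, EZ)
All input consumed in state q0 with stack EZ.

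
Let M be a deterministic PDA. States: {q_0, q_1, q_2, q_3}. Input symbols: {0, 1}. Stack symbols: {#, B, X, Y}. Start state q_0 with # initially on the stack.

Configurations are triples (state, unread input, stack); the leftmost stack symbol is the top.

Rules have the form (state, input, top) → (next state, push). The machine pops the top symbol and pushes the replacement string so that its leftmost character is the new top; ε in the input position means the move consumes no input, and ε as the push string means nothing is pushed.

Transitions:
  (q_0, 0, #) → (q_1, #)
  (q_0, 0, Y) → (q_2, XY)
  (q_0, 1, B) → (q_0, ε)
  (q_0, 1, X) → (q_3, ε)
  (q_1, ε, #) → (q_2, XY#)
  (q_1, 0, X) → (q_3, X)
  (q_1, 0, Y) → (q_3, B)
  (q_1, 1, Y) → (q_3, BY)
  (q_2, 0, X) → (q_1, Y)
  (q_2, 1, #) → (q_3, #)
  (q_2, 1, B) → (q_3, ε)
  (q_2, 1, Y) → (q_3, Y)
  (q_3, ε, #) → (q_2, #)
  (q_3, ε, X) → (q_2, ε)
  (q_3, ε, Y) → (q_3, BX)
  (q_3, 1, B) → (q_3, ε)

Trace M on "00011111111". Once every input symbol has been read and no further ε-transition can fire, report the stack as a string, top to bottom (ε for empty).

#

(q_0, 00011111111, #)
  read 0, top #: go to q_1, push # → (q_1, 0011111111, #)
  ε-move, top #: go to q_2, push XY# → (q_2, 0011111111, XY#)
  read 0, top X: go to q_1, push Y → (q_1, 011111111, YY#)
  read 0, top Y: go to q_3, push B → (q_3, 11111111, BY#)
  read 1, top B: go to q_3, push ε → (q_3, 1111111, Y#)
  ε-move, top Y: go to q_3, push BX → (q_3, 1111111, BX#)
  read 1, top B: go to q_3, push ε → (q_3, 111111, X#)
  ε-move, top X: go to q_2, push ε → (q_2, 111111, #)
  read 1, top #: go to q_3, push # → (q_3, 11111, #)
  ε-move, top #: go to q_2, push # → (q_2, 11111, #)
  read 1, top #: go to q_3, push # → (q_3, 1111, #)
  ε-move, top #: go to q_2, push # → (q_2, 1111, #)
  read 1, top #: go to q_3, push # → (q_3, 111, #)
  ε-move, top #: go to q_2, push # → (q_2, 111, #)
  read 1, top #: go to q_3, push # → (q_3, 11, #)
  ε-move, top #: go to q_2, push # → (q_2, 11, #)
  read 1, top #: go to q_3, push # → (q_3, 1, #)
  ε-move, top #: go to q_2, push # → (q_2, 1, #)
  read 1, top #: go to q_3, push # → (q_3, ε, #)
  ε-move, top #: go to q_2, push # → (q_2, ε, #)
All input consumed in state q_2 with stack #.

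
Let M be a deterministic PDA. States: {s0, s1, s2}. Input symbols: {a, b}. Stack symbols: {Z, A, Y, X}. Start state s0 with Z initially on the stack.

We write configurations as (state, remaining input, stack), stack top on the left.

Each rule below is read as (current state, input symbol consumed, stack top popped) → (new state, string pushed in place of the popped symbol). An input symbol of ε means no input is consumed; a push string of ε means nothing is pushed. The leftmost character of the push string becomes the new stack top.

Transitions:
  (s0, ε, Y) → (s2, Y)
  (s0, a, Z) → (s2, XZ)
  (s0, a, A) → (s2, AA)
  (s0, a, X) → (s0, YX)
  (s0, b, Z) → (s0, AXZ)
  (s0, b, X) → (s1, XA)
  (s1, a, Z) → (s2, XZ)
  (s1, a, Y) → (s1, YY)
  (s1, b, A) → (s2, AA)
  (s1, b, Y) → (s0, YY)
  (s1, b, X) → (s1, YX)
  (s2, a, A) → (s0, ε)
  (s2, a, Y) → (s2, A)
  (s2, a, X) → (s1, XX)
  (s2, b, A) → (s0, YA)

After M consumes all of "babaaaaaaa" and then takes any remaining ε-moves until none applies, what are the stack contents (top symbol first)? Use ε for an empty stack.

AAAXZ

(s0, babaaaaaaa, Z)
  read b, top Z: go to s0, push AXZ → (s0, abaaaaaaa, AXZ)
  read a, top A: go to s2, push AA → (s2, baaaaaaa, AAXZ)
  read b, top A: go to s0, push YA → (s0, aaaaaaa, YAAXZ)
  ε-move, top Y: go to s2, push Y → (s2, aaaaaaa, YAAXZ)
  read a, top Y: go to s2, push A → (s2, aaaaaa, AAAXZ)
  read a, top A: go to s0, push ε → (s0, aaaaa, AAXZ)
  read a, top A: go to s2, push AA → (s2, aaaa, AAAXZ)
  read a, top A: go to s0, push ε → (s0, aaa, AAXZ)
  read a, top A: go to s2, push AA → (s2, aa, AAAXZ)
  read a, top A: go to s0, push ε → (s0, a, AAXZ)
  read a, top A: go to s2, push AA → (s2, ε, AAAXZ)
All input consumed in state s2 with stack AAAXZ.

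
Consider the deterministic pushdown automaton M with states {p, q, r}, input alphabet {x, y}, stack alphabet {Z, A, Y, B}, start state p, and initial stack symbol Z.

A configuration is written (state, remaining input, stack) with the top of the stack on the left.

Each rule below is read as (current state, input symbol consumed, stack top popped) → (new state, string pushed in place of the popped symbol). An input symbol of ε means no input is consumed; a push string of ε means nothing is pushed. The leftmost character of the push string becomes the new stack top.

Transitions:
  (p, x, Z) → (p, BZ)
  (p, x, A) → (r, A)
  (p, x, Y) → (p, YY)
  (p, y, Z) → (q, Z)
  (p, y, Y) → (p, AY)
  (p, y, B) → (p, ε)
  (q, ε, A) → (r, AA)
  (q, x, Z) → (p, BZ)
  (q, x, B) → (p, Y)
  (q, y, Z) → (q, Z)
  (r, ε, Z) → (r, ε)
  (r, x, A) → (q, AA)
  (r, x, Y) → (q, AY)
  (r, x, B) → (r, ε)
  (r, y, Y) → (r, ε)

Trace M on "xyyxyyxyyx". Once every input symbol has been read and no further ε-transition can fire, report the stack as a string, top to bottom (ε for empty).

(p, xyyxyyxyyx, Z)
  read x, top Z: go to p, push BZ → (p, yyxyyxyyx, BZ)
  read y, top B: go to p, push ε → (p, yxyyxyyx, Z)
  read y, top Z: go to q, push Z → (q, xyyxyyx, Z)
  read x, top Z: go to p, push BZ → (p, yyxyyx, BZ)
  read y, top B: go to p, push ε → (p, yxyyx, Z)
  read y, top Z: go to q, push Z → (q, xyyx, Z)
  read x, top Z: go to p, push BZ → (p, yyx, BZ)
  read y, top B: go to p, push ε → (p, yx, Z)
  read y, top Z: go to q, push Z → (q, x, Z)
  read x, top Z: go to p, push BZ → (p, ε, BZ)
All input consumed in state p with stack BZ.

BZ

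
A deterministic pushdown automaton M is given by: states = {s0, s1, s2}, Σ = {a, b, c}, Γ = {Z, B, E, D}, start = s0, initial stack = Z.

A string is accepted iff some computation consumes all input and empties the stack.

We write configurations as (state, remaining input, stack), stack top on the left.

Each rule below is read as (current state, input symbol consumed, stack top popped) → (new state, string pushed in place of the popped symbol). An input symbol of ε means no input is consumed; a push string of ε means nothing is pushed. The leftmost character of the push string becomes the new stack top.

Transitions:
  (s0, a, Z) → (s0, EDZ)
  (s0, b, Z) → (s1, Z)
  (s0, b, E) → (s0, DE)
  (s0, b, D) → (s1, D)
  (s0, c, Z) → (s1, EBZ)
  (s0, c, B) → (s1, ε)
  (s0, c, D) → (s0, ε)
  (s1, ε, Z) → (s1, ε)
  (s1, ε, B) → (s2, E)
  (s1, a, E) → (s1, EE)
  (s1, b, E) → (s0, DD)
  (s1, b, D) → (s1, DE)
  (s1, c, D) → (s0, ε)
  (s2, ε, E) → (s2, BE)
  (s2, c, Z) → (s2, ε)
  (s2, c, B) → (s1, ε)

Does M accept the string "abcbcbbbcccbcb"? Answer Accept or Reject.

(s0, abcbcbbbcccbcb, Z)
  read a, top Z: go to s0, push EDZ → (s0, bcbcbbbcccbcb, EDZ)
  read b, top E: go to s0, push DE → (s0, cbcbbbcccbcb, DEDZ)
  read c, top D: go to s0, push ε → (s0, bcbbbcccbcb, EDZ)
  read b, top E: go to s0, push DE → (s0, cbbbcccbcb, DEDZ)
  read c, top D: go to s0, push ε → (s0, bbbcccbcb, EDZ)
  read b, top E: go to s0, push DE → (s0, bbcccbcb, DEDZ)
  read b, top D: go to s1, push D → (s1, bcccbcb, DEDZ)
  read b, top D: go to s1, push DE → (s1, cccbcb, DEEDZ)
  read c, top D: go to s0, push ε → (s0, ccbcb, EEDZ)
No transition applies at (s0, ccbcb, EEDZ); input not fully consumed.

Reject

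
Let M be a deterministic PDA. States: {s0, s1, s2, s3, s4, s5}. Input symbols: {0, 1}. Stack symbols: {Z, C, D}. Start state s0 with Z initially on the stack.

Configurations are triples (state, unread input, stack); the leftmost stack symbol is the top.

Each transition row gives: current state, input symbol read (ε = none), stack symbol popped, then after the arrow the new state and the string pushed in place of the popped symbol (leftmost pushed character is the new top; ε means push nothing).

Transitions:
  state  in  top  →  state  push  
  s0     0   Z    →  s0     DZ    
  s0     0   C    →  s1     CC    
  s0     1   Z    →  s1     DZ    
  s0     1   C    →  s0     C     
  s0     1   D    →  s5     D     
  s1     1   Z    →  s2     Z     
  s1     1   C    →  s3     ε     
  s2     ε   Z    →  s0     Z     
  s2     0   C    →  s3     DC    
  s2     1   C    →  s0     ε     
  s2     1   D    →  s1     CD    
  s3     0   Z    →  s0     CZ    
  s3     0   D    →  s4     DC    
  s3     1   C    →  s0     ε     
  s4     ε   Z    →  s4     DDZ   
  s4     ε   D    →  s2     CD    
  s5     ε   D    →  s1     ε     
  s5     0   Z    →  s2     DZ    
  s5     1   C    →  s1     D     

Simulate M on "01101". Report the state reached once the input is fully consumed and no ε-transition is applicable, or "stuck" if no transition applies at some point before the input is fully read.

(s0, 01101, Z)
  read 0, top Z: go to s0, push DZ → (s0, 1101, DZ)
  read 1, top D: go to s5, push D → (s5, 101, DZ)
  ε-move, top D: go to s1, push ε → (s1, 101, Z)
  read 1, top Z: go to s2, push Z → (s2, 01, Z)
  ε-move, top Z: go to s0, push Z → (s0, 01, Z)
  read 0, top Z: go to s0, push DZ → (s0, 1, DZ)
  read 1, top D: go to s5, push D → (s5, ε, DZ)
  ε-move, top D: go to s1, push ε → (s1, ε, Z)
All input consumed; M is in state s1.

s1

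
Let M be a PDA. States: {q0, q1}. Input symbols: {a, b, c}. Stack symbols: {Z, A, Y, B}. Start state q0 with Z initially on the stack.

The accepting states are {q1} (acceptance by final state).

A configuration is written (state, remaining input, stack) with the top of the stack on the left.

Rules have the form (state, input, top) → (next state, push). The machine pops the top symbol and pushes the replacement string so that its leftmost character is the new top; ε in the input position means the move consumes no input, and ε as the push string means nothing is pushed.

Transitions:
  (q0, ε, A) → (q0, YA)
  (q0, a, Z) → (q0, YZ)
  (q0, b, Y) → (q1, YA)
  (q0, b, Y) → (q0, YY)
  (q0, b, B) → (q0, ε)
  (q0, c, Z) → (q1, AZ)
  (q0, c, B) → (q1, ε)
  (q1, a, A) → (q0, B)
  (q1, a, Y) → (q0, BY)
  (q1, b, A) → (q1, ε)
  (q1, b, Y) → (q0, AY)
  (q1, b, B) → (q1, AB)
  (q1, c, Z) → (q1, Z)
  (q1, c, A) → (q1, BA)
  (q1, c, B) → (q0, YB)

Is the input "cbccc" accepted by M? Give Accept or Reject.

One accepting computation: (q0, cbccc, Z) ⊢ (q1, bccc, AZ) ⊢ (q1, ccc, Z) ⊢ (q1, cc, Z) ⊢ (q1, c, Z) ⊢ (q1, ε, Z)
All input consumed and state q1 ∈ F.

Accept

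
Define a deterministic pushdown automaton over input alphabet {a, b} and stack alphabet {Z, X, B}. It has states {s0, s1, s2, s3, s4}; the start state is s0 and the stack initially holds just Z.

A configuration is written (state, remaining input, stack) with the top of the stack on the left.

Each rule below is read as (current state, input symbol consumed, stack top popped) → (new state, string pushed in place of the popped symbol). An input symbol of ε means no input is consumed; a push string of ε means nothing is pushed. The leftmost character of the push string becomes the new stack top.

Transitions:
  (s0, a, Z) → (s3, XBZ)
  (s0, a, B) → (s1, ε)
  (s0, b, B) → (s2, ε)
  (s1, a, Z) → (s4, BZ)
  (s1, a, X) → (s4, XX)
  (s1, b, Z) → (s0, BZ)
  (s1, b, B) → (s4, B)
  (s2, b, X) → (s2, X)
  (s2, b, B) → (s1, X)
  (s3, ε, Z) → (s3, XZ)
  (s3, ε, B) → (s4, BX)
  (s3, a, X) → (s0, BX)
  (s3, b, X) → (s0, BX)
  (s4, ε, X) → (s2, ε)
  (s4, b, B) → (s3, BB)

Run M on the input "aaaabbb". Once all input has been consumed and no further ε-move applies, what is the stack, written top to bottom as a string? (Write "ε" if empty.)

(s0, aaaabbb, Z) ⊢ (s3, aaabbb, XBZ) ⊢ (s0, aabbb, BXBZ) ⊢ (s1, abbb, XBZ) ⊢ (s4, bbb, XXBZ) ⊢ (s2, bbb, XBZ) ⊢ (s2, bb, XBZ) ⊢ (s2, b, XBZ) ⊢ (s2, ε, XBZ)
All input consumed in state s2 with stack XBZ.

XBZ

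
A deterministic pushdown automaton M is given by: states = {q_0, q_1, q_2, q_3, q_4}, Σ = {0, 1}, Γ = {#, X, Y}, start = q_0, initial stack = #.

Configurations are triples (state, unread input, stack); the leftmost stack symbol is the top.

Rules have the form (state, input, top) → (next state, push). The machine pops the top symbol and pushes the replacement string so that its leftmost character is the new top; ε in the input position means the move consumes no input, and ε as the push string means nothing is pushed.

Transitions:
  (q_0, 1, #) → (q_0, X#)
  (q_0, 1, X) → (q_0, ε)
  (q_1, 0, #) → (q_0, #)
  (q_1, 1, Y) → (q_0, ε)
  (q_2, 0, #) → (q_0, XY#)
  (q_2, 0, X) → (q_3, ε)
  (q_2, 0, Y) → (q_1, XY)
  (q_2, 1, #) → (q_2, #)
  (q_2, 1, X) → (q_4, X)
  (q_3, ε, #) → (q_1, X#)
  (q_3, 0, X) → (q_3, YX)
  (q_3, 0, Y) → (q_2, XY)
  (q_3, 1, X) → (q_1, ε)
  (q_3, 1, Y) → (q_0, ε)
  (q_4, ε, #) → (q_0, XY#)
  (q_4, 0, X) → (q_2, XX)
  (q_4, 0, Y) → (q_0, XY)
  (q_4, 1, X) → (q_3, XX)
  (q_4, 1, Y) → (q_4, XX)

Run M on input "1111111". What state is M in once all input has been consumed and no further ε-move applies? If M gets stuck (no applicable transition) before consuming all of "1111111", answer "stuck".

q_0

(q_0, 1111111, #)
  read 1, top #: go to q_0, push X# → (q_0, 111111, X#)
  read 1, top X: go to q_0, push ε → (q_0, 11111, #)
  read 1, top #: go to q_0, push X# → (q_0, 1111, X#)
  read 1, top X: go to q_0, push ε → (q_0, 111, #)
  read 1, top #: go to q_0, push X# → (q_0, 11, X#)
  read 1, top X: go to q_0, push ε → (q_0, 1, #)
  read 1, top #: go to q_0, push X# → (q_0, ε, X#)
All input consumed; M is in state q_0.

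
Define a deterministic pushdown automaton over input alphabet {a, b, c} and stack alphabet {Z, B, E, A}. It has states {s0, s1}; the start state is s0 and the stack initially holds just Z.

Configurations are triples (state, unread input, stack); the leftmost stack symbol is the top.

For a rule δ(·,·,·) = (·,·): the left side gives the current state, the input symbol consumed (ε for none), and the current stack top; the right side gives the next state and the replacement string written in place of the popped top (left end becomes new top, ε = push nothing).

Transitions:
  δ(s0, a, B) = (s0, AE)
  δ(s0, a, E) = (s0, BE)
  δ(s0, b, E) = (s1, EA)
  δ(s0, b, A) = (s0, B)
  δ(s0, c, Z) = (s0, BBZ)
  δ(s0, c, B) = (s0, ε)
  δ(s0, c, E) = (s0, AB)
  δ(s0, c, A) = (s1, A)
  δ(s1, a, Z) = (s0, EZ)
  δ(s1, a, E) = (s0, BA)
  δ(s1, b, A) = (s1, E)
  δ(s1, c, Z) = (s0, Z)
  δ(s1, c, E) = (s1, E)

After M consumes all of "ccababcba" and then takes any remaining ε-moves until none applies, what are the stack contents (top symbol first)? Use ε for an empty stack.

(s0, ccababcba, Z)
  read c, top Z: go to s0, push BBZ → (s0, cababcba, BBZ)
  read c, top B: go to s0, push ε → (s0, ababcba, BZ)
  read a, top B: go to s0, push AE → (s0, babcba, AEZ)
  read b, top A: go to s0, push B → (s0, abcba, BEZ)
  read a, top B: go to s0, push AE → (s0, bcba, AEEZ)
  read b, top A: go to s0, push B → (s0, cba, BEEZ)
  read c, top B: go to s0, push ε → (s0, ba, EEZ)
  read b, top E: go to s1, push EA → (s1, a, EAEZ)
  read a, top E: go to s0, push BA → (s0, ε, BAAEZ)
All input consumed in state s0 with stack BAAEZ.

BAAEZ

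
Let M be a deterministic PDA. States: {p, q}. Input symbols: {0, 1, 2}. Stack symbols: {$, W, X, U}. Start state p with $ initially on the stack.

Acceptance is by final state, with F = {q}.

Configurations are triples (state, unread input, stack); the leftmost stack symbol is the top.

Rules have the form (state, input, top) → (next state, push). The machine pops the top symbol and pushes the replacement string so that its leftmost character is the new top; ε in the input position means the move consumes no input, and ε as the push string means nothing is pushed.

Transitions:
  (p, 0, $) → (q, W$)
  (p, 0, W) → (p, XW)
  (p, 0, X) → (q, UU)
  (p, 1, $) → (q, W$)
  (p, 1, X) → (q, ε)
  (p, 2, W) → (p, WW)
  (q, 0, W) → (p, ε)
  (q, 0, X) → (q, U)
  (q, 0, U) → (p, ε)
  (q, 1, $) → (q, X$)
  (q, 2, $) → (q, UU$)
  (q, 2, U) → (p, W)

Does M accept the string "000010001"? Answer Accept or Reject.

Accept

(p, 000010001, $)
  read 0, top $: go to q, push W$ → (q, 00010001, W$)
  read 0, top W: go to p, push ε → (p, 0010001, $)
  read 0, top $: go to q, push W$ → (q, 010001, W$)
  read 0, top W: go to p, push ε → (p, 10001, $)
  read 1, top $: go to q, push W$ → (q, 0001, W$)
  read 0, top W: go to p, push ε → (p, 001, $)
  read 0, top $: go to q, push W$ → (q, 01, W$)
  read 0, top W: go to p, push ε → (p, 1, $)
  read 1, top $: go to q, push W$ → (q, ε, W$)
All input consumed; state q ∈ F.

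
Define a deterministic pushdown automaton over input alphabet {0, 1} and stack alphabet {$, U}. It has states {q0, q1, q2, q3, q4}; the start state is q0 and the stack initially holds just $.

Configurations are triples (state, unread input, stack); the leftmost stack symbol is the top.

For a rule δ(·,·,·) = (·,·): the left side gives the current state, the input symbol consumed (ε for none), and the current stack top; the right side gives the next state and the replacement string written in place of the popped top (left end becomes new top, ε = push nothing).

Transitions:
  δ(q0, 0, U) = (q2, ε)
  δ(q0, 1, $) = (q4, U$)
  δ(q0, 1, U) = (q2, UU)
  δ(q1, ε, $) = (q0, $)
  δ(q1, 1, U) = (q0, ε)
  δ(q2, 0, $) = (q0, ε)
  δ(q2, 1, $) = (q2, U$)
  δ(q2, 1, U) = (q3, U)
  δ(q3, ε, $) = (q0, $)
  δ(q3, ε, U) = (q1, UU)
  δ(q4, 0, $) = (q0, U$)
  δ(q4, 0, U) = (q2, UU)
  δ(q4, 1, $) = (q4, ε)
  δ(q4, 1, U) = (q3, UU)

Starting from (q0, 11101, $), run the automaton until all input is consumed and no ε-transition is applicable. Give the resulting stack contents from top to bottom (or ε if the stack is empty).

UU$

(q0, 11101, $)
  read 1, top $: go to q4, push U$ → (q4, 1101, U$)
  read 1, top U: go to q3, push UU → (q3, 101, UU$)
  ε-move, top U: go to q1, push UU → (q1, 101, UUU$)
  read 1, top U: go to q0, push ε → (q0, 01, UU$)
  read 0, top U: go to q2, push ε → (q2, 1, U$)
  read 1, top U: go to q3, push U → (q3, ε, U$)
  ε-move, top U: go to q1, push UU → (q1, ε, UU$)
All input consumed in state q1 with stack UU$.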